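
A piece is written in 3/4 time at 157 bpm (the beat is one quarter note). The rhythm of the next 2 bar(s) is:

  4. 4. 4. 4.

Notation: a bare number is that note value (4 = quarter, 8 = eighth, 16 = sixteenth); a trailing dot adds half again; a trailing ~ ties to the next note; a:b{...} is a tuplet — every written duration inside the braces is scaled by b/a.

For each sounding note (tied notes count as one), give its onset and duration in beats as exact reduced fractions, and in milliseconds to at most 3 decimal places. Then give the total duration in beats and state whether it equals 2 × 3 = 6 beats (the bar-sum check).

1) 0.0ms=0b +573.248ms=3/2b
2) 573.248ms=3/2b +573.248ms=3/2b
3) 1146.497ms=3b +573.248ms=3/2b
4) 1719.745ms=9/2b +573.248ms=3/2b
Σ=6b of 6 (157bpm 3/4) — PASS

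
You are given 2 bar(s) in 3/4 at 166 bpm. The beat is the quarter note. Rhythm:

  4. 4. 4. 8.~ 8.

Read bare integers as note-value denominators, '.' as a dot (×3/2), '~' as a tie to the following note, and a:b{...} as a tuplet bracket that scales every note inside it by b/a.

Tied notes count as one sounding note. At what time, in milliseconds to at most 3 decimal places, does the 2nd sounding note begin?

1. 0.0ms @ 0 + 542.169ms (3/2)
2. 542.169ms @ 3/2 + 542.169ms (3/2)
3. 1084.337ms @ 3 + 542.169ms (3/2)
4. 1626.506ms @ 9/2 + 542.169ms (3/2)

note 2 onset = 3/2b = 542.169ms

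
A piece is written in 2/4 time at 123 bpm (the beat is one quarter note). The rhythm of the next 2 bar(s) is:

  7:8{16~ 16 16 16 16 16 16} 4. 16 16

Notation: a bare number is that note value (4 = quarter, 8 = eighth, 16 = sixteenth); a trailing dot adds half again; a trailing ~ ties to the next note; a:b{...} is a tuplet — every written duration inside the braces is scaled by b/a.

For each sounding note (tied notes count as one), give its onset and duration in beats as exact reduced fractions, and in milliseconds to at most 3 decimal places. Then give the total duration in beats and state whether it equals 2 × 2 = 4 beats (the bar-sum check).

1) 0.0ms=0b +278.746ms=4/7b
2) 278.746ms=4/7b +139.373ms=2/7b
3) 418.118ms=6/7b +139.373ms=2/7b
4) 557.491ms=8/7b +139.373ms=2/7b
5) 696.864ms=10/7b +139.373ms=2/7b
6) 836.237ms=12/7b +139.373ms=2/7b
7) 975.61ms=2b +731.707ms=3/2b
8) 1707.317ms=7/2b +121.951ms=1/4b
9) 1829.268ms=15/4b +121.951ms=1/4b
Σ=4b of 4 (123bpm 2/4) — PASS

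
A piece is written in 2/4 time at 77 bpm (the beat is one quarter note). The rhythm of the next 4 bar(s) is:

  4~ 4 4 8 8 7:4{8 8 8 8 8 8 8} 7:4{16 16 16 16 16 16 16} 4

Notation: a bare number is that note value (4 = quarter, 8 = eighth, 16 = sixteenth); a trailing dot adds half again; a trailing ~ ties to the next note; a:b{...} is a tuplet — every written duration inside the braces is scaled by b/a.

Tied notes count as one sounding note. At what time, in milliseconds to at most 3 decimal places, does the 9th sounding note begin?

note 9 onset = 36/7b = 4007.421ms

1. 0.0ms @ 0 + 1558.442ms (2)
2. 1558.442ms @ 2 + 779.221ms (1)
3. 2337.662ms @ 3 + 389.61ms (1/2)
4. 2727.273ms @ 7/2 + 389.61ms (1/2)
5. 3116.883ms @ 4 + 222.635ms (2/7)
6. 3339.518ms @ 30/7 + 222.635ms (2/7)
7. 3562.152ms @ 32/7 + 222.635ms (2/7)
8. 3784.787ms @ 34/7 + 222.635ms (2/7)
9. 4007.421ms @ 36/7 + 222.635ms (2/7)
10. 4230.056ms @ 38/7 + 222.635ms (2/7)
11. 4452.69ms @ 40/7 + 222.635ms (2/7)
12. 4675.325ms @ 6 + 111.317ms (1/7)
13. 4786.642ms @ 43/7 + 111.317ms (1/7)
14. 4897.959ms @ 44/7 + 111.317ms (1/7)
15. 5009.276ms @ 45/7 + 111.317ms (1/7)
16. 5120.594ms @ 46/7 + 111.317ms (1/7)
17. 5231.911ms @ 47/7 + 111.317ms (1/7)
18. 5343.228ms @ 48/7 + 111.317ms (1/7)
19. 5454.545ms @ 7 + 779.221ms (1)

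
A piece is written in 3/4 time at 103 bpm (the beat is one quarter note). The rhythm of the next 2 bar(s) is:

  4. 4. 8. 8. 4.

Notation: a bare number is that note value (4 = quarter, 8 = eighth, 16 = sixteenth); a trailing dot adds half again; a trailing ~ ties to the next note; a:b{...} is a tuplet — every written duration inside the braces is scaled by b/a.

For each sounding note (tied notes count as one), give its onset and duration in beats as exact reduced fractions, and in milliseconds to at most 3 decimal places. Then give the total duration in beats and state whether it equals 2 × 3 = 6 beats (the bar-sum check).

1) 0.0ms=0b +873.786ms=3/2b
2) 873.786ms=3/2b +873.786ms=3/2b
3) 1747.573ms=3b +436.893ms=3/4b
4) 2184.466ms=15/4b +436.893ms=3/4b
5) 2621.359ms=9/2b +873.786ms=3/2b
Σ=6b of 6 (103bpm 3/4) — PASS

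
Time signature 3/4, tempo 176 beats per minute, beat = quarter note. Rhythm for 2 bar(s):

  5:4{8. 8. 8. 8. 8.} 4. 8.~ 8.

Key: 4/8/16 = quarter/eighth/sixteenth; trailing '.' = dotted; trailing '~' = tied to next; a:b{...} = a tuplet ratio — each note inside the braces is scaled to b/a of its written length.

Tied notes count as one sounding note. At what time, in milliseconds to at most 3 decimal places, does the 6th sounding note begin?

1. 0.0ms @ 0 + 204.545ms (3/5)
2. 204.545ms @ 3/5 + 204.545ms (3/5)
3. 409.091ms @ 6/5 + 204.545ms (3/5)
4. 613.636ms @ 9/5 + 204.545ms (3/5)
5. 818.182ms @ 12/5 + 204.545ms (3/5)
6. 1022.727ms @ 3 + 511.364ms (3/2)
7. 1534.091ms @ 9/2 + 511.364ms (3/2)

note 6 onset = 3b = 1022.727ms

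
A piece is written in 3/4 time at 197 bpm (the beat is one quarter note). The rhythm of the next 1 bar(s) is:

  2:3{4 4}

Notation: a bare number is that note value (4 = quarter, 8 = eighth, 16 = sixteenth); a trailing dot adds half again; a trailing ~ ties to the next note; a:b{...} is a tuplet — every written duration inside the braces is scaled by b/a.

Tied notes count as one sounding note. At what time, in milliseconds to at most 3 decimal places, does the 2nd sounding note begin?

note 2 onset = 3/2b = 456.853ms

1. 0.0ms @ 0 + 456.853ms (3/2)
2. 456.853ms @ 3/2 + 456.853ms (3/2)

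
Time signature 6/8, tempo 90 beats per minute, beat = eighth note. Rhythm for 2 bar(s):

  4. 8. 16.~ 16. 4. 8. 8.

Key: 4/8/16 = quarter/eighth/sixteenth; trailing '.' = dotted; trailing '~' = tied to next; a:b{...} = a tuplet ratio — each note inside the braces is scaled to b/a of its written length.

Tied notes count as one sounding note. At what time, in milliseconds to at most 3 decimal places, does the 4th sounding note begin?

1. 0.0ms @ 0 + 2000.0ms (3)
2. 2000.0ms @ 3 + 1000.0ms (3/2)
3. 3000.0ms @ 9/2 + 1000.0ms (3/2)
4. 4000.0ms @ 6 + 2000.0ms (3)
5. 6000.0ms @ 9 + 1000.0ms (3/2)
6. 7000.0ms @ 21/2 + 1000.0ms (3/2)

note 4 onset = 6b = 4000.0ms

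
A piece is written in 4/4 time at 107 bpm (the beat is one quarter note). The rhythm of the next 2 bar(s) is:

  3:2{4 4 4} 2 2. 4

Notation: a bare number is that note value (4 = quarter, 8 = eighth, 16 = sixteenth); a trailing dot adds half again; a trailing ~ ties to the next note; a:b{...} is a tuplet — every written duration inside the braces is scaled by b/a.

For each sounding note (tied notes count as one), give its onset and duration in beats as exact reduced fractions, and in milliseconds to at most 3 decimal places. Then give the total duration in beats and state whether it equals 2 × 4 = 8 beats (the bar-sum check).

1) 0.0ms=0b +373.832ms=2/3b
2) 373.832ms=2/3b +373.832ms=2/3b
3) 747.664ms=4/3b +373.832ms=2/3b
4) 1121.495ms=2b +1121.495ms=2b
5) 2242.991ms=4b +1682.243ms=3b
6) 3925.234ms=7b +560.748ms=1b
Σ=8b of 8 (107bpm 4/4) — PASS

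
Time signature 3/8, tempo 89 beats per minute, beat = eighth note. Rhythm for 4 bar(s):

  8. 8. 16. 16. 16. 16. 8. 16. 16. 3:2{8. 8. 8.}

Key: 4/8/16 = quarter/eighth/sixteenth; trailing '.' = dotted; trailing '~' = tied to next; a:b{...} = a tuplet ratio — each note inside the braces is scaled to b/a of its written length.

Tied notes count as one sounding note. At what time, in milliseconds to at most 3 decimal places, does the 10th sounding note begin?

note 10 onset = 9b = 6067.416ms

1. 0.0ms @ 0 + 1011.236ms (3/2)
2. 1011.236ms @ 3/2 + 1011.236ms (3/2)
3. 2022.472ms @ 3 + 505.618ms (3/4)
4. 2528.09ms @ 15/4 + 505.618ms (3/4)
5. 3033.708ms @ 9/2 + 505.618ms (3/4)
6. 3539.326ms @ 21/4 + 505.618ms (3/4)
7. 4044.944ms @ 6 + 1011.236ms (3/2)
8. 5056.18ms @ 15/2 + 505.618ms (3/4)
9. 5561.798ms @ 33/4 + 505.618ms (3/4)
10. 6067.416ms @ 9 + 674.157ms (1)
11. 6741.573ms @ 10 + 674.157ms (1)
12. 7415.73ms @ 11 + 674.157ms (1)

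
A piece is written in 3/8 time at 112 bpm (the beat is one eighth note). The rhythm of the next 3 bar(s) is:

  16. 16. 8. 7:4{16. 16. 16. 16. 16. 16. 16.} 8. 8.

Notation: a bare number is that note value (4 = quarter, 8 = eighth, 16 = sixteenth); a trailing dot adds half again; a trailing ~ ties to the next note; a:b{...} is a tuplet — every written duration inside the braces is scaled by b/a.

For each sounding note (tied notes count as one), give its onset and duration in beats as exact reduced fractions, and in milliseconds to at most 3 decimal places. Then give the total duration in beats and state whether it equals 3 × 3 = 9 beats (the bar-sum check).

1) 0.0ms=0b +401.786ms=3/4b
2) 401.786ms=3/4b +401.786ms=3/4b
3) 803.571ms=3/2b +803.571ms=3/2b
4) 1607.143ms=3b +229.592ms=3/7b
5) 1836.735ms=24/7b +229.592ms=3/7b
6) 2066.327ms=27/7b +229.592ms=3/7b
7) 2295.918ms=30/7b +229.592ms=3/7b
8) 2525.51ms=33/7b +229.592ms=3/7b
9) 2755.102ms=36/7b +229.592ms=3/7b
10) 2984.694ms=39/7b +229.592ms=3/7b
11) 3214.286ms=6b +803.571ms=3/2b
12) 4017.857ms=15/2b +803.571ms=3/2b
Σ=9b of 9 (112bpm 3/8) — PASS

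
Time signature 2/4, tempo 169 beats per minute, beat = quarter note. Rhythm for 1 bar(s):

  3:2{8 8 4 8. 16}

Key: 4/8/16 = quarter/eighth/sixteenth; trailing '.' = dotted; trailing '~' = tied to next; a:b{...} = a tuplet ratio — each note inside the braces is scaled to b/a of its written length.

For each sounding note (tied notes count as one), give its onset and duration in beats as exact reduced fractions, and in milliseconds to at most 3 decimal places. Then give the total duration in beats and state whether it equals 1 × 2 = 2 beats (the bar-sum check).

1) 0.0ms=0b +118.343ms=1/3b
2) 118.343ms=1/3b +118.343ms=1/3b
3) 236.686ms=2/3b +236.686ms=2/3b
4) 473.373ms=4/3b +177.515ms=1/2b
5) 650.888ms=11/6b +59.172ms=1/6b
Σ=2b of 2 (169bpm 2/4) — PASS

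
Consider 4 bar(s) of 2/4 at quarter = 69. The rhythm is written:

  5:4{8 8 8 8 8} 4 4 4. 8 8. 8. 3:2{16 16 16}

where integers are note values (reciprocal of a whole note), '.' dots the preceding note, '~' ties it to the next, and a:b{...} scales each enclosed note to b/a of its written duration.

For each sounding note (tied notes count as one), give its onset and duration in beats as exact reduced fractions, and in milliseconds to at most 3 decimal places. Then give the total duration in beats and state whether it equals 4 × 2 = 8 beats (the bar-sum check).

1) 0.0ms=0b +347.826ms=2/5b
2) 347.826ms=2/5b +347.826ms=2/5b
3) 695.652ms=4/5b +347.826ms=2/5b
4) 1043.478ms=6/5b +347.826ms=2/5b
5) 1391.304ms=8/5b +347.826ms=2/5b
6) 1739.13ms=2b +869.565ms=1b
7) 2608.696ms=3b +869.565ms=1b
8) 3478.261ms=4b +1304.348ms=3/2b
9) 4782.609ms=11/2b +434.783ms=1/2b
10) 5217.391ms=6b +652.174ms=3/4b
11) 5869.565ms=27/4b +652.174ms=3/4b
12) 6521.739ms=15/2b +144.928ms=1/6b
13) 6666.667ms=23/3b +144.928ms=1/6b
14) 6811.594ms=47/6b +144.928ms=1/6b
Σ=8b of 8 (69bpm 2/4) — PASS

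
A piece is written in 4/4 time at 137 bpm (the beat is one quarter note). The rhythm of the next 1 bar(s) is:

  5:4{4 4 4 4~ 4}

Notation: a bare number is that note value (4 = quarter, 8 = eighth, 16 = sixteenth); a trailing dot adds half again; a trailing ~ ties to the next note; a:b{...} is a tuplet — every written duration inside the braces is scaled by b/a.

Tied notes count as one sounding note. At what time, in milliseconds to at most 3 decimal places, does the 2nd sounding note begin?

1. 0.0ms @ 0 + 350.365ms (4/5)
2. 350.365ms @ 4/5 + 350.365ms (4/5)
3. 700.73ms @ 8/5 + 350.365ms (4/5)
4. 1051.095ms @ 12/5 + 700.73ms (8/5)

note 2 onset = 4/5b = 350.365ms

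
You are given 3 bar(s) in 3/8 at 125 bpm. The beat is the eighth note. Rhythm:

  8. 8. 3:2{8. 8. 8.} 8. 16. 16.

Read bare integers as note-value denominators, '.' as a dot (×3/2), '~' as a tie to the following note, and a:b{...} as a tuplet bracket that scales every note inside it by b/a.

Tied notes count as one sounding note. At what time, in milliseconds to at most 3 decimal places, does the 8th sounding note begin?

1. 0.0ms @ 0 + 720.0ms (3/2)
2. 720.0ms @ 3/2 + 720.0ms (3/2)
3. 1440.0ms @ 3 + 480.0ms (1)
4. 1920.0ms @ 4 + 480.0ms (1)
5. 2400.0ms @ 5 + 480.0ms (1)
6. 2880.0ms @ 6 + 720.0ms (3/2)
7. 3600.0ms @ 15/2 + 360.0ms (3/4)
8. 3960.0ms @ 33/4 + 360.0ms (3/4)

note 8 onset = 33/4b = 3960.0ms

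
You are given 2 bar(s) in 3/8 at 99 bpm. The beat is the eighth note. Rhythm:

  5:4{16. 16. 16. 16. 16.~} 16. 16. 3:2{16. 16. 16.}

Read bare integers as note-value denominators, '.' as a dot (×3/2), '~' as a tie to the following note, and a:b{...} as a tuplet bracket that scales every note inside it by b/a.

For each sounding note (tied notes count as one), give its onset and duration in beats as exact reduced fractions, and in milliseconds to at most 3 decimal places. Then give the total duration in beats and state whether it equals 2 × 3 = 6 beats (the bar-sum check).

1) 0.0ms=0b +363.636ms=3/5b
2) 363.636ms=3/5b +363.636ms=3/5b
3) 727.273ms=6/5b +363.636ms=3/5b
4) 1090.909ms=9/5b +363.636ms=3/5b
5) 1454.545ms=12/5b +818.182ms=27/20b
6) 2272.727ms=15/4b +454.545ms=3/4b
7) 2727.273ms=9/2b +303.03ms=1/2b
8) 3030.303ms=5b +303.03ms=1/2b
9) 3333.333ms=11/2b +303.03ms=1/2b
Σ=6b of 6 (99bpm 3/8) — PASS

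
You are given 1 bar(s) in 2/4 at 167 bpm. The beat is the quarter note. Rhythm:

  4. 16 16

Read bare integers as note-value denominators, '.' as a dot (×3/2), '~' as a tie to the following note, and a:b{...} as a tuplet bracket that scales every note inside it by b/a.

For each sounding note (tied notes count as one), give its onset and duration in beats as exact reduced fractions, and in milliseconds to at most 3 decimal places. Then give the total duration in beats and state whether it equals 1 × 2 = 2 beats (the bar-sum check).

1) 0.0ms=0b +538.922ms=3/2b
2) 538.922ms=3/2b +89.82ms=1/4b
3) 628.743ms=7/4b +89.82ms=1/4b
Σ=2b of 2 (167bpm 2/4) — PASS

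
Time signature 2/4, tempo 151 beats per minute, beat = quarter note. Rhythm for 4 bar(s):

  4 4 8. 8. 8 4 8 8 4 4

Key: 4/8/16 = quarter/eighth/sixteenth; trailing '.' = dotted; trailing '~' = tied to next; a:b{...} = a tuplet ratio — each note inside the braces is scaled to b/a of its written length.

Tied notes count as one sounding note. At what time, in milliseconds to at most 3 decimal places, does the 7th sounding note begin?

note 7 onset = 5b = 1986.755ms

1. 0.0ms @ 0 + 397.351ms (1)
2. 397.351ms @ 1 + 397.351ms (1)
3. 794.702ms @ 2 + 298.013ms (3/4)
4. 1092.715ms @ 11/4 + 298.013ms (3/4)
5. 1390.728ms @ 7/2 + 198.675ms (1/2)
6. 1589.404ms @ 4 + 397.351ms (1)
7. 1986.755ms @ 5 + 198.675ms (1/2)
8. 2185.43ms @ 11/2 + 198.675ms (1/2)
9. 2384.106ms @ 6 + 397.351ms (1)
10. 2781.457ms @ 7 + 397.351ms (1)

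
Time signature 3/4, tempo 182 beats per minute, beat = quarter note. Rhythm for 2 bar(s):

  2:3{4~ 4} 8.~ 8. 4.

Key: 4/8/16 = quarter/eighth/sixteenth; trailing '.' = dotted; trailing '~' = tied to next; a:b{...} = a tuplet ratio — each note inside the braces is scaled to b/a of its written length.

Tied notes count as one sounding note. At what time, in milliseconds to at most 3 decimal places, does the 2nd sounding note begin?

1. 0.0ms @ 0 + 989.011ms (3)
2. 989.011ms @ 3 + 494.505ms (3/2)
3. 1483.516ms @ 9/2 + 494.505ms (3/2)

note 2 onset = 3b = 989.011ms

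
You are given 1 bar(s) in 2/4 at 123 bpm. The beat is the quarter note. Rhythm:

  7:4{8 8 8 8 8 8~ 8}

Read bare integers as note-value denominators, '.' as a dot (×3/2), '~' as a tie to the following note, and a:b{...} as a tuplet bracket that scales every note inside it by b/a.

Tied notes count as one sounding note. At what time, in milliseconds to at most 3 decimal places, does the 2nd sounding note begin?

note 2 onset = 2/7b = 139.373ms

1. 0.0ms @ 0 + 139.373ms (2/7)
2. 139.373ms @ 2/7 + 139.373ms (2/7)
3. 278.746ms @ 4/7 + 139.373ms (2/7)
4. 418.118ms @ 6/7 + 139.373ms (2/7)
5. 557.491ms @ 8/7 + 139.373ms (2/7)
6. 696.864ms @ 10/7 + 278.746ms (4/7)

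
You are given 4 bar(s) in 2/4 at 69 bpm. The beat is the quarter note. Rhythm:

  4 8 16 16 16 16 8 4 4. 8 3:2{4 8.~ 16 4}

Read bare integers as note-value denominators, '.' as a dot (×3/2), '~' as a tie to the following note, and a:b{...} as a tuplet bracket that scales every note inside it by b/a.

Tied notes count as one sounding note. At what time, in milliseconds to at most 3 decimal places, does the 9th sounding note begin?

note 9 onset = 4b = 3478.261ms

1. 0.0ms @ 0 + 869.565ms (1)
2. 869.565ms @ 1 + 434.783ms (1/2)
3. 1304.348ms @ 3/2 + 217.391ms (1/4)
4. 1521.739ms @ 7/4 + 217.391ms (1/4)
5. 1739.13ms @ 2 + 217.391ms (1/4)
6. 1956.522ms @ 9/4 + 217.391ms (1/4)
7. 2173.913ms @ 5/2 + 434.783ms (1/2)
8. 2608.696ms @ 3 + 869.565ms (1)
9. 3478.261ms @ 4 + 1304.348ms (3/2)
10. 4782.609ms @ 11/2 + 434.783ms (1/2)
11. 5217.391ms @ 6 + 579.71ms (2/3)
12. 5797.101ms @ 20/3 + 579.71ms (2/3)
13. 6376.812ms @ 22/3 + 579.71ms (2/3)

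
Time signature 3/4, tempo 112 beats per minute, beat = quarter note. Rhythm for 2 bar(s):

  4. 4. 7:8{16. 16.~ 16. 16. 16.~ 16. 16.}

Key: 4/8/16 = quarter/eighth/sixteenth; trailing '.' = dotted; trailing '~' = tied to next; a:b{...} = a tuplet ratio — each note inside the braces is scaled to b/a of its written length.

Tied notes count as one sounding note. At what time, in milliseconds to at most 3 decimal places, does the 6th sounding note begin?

note 6 onset = 33/7b = 2525.51ms

1. 0.0ms @ 0 + 803.571ms (3/2)
2. 803.571ms @ 3/2 + 803.571ms (3/2)
3. 1607.143ms @ 3 + 229.592ms (3/7)
4. 1836.735ms @ 24/7 + 459.184ms (6/7)
5. 2295.918ms @ 30/7 + 229.592ms (3/7)
6. 2525.51ms @ 33/7 + 459.184ms (6/7)
7. 2984.694ms @ 39/7 + 229.592ms (3/7)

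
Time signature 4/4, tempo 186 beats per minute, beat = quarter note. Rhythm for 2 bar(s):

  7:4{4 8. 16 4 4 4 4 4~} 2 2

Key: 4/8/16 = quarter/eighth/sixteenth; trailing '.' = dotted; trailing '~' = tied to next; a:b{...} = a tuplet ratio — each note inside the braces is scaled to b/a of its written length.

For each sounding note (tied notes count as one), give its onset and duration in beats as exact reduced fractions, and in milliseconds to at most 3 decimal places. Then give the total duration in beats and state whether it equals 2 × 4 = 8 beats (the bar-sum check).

1) 0.0ms=0b +184.332ms=4/7b
2) 184.332ms=4/7b +138.249ms=3/7b
3) 322.581ms=1b +46.083ms=1/7b
4) 368.664ms=8/7b +184.332ms=4/7b
5) 552.995ms=12/7b +184.332ms=4/7b
6) 737.327ms=16/7b +184.332ms=4/7b
7) 921.659ms=20/7b +184.332ms=4/7b
8) 1105.991ms=24/7b +829.493ms=18/7b
9) 1935.484ms=6b +645.161ms=2b
Σ=8b of 8 (186bpm 4/4) — PASS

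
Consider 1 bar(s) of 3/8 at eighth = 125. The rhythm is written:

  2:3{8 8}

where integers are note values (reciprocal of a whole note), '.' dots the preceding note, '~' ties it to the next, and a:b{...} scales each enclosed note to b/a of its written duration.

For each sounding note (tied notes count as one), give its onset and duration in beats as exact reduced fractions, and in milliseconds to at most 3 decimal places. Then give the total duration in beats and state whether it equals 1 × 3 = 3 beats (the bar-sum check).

1) 0.0ms=0b +720.0ms=3/2b
2) 720.0ms=3/2b +720.0ms=3/2b
Σ=3b of 3 (125bpm 3/8) — PASS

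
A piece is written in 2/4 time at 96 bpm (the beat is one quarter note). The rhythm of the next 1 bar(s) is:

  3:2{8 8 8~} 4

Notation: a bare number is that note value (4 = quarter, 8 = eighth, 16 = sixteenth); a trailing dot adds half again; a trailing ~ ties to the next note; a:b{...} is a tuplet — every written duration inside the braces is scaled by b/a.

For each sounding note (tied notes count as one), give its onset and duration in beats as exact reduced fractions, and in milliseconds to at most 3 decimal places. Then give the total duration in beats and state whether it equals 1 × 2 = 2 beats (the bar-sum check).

1) 0.0ms=0b +208.333ms=1/3b
2) 208.333ms=1/3b +208.333ms=1/3b
3) 416.667ms=2/3b +833.333ms=4/3b
Σ=2b of 2 (96bpm 2/4) — PASS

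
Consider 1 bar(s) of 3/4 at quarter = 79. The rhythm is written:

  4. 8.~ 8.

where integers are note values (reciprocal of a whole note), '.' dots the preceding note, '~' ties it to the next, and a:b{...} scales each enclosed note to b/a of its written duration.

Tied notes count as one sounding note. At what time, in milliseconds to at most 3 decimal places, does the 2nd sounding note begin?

1. 0.0ms @ 0 + 1139.241ms (3/2)
2. 1139.241ms @ 3/2 + 1139.241ms (3/2)

note 2 onset = 3/2b = 1139.241ms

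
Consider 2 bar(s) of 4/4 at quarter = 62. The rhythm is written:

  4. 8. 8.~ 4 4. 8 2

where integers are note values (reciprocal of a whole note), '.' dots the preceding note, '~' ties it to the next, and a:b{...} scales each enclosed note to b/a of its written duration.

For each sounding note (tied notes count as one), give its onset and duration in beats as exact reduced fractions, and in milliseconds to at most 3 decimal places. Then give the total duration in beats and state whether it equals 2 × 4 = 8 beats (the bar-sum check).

1) 0.0ms=0b +1451.613ms=3/2b
2) 1451.613ms=3/2b +725.806ms=3/4b
3) 2177.419ms=9/4b +1693.548ms=7/4b
4) 3870.968ms=4b +1451.613ms=3/2b
5) 5322.581ms=11/2b +483.871ms=1/2b
6) 5806.452ms=6b +1935.484ms=2b
Σ=8b of 8 (62bpm 4/4) — PASS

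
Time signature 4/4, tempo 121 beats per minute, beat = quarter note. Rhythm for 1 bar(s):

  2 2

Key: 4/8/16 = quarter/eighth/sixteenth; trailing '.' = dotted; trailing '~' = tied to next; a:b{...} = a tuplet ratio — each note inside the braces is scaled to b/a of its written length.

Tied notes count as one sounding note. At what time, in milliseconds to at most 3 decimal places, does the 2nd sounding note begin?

note 2 onset = 2b = 991.736ms

1. 0.0ms @ 0 + 991.736ms (2)
2. 991.736ms @ 2 + 991.736ms (2)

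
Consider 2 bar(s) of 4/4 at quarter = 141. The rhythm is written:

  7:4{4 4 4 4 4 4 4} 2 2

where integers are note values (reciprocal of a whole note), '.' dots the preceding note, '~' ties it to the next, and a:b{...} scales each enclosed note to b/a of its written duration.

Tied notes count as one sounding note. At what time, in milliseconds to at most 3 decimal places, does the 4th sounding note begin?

1. 0.0ms @ 0 + 243.161ms (4/7)
2. 243.161ms @ 4/7 + 243.161ms (4/7)
3. 486.322ms @ 8/7 + 243.161ms (4/7)
4. 729.483ms @ 12/7 + 243.161ms (4/7)
5. 972.644ms @ 16/7 + 243.161ms (4/7)
6. 1215.805ms @ 20/7 + 243.161ms (4/7)
7. 1458.967ms @ 24/7 + 243.161ms (4/7)
8. 1702.128ms @ 4 + 851.064ms (2)
9. 2553.191ms @ 6 + 851.064ms (2)

note 4 onset = 12/7b = 729.483ms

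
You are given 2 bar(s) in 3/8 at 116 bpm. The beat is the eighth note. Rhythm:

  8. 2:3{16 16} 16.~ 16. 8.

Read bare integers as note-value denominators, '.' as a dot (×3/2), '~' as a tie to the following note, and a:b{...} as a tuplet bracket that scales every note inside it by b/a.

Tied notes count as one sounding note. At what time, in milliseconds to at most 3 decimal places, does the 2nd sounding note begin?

note 2 onset = 3/2b = 775.862ms

1. 0.0ms @ 0 + 775.862ms (3/2)
2. 775.862ms @ 3/2 + 387.931ms (3/4)
3. 1163.793ms @ 9/4 + 387.931ms (3/4)
4. 1551.724ms @ 3 + 775.862ms (3/2)
5. 2327.586ms @ 9/2 + 775.862ms (3/2)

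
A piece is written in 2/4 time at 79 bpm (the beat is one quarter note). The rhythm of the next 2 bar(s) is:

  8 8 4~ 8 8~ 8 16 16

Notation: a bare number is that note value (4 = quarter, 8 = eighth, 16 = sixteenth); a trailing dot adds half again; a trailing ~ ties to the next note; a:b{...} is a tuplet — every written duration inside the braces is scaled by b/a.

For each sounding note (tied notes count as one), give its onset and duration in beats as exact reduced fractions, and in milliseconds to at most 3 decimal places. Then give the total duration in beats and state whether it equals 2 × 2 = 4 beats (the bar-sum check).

1) 0.0ms=0b +379.747ms=1/2b
2) 379.747ms=1/2b +379.747ms=1/2b
3) 759.494ms=1b +1139.241ms=3/2b
4) 1898.734ms=5/2b +759.494ms=1b
5) 2658.228ms=7/2b +189.873ms=1/4b
6) 2848.101ms=15/4b +189.873ms=1/4b
Σ=4b of 4 (79bpm 2/4) — PASS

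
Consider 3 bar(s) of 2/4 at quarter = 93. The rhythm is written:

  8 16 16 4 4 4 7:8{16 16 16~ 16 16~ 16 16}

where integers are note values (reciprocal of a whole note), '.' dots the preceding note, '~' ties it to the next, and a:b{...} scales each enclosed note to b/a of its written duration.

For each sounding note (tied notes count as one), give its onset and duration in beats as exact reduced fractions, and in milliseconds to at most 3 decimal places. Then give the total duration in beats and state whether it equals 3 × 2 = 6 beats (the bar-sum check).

1) 0.0ms=0b +322.581ms=1/2b
2) 322.581ms=1/2b +161.29ms=1/4b
3) 483.871ms=3/4b +161.29ms=1/4b
4) 645.161ms=1b +645.161ms=1b
5) 1290.323ms=2b +645.161ms=1b
6) 1935.484ms=3b +645.161ms=1b
7) 2580.645ms=4b +184.332ms=2/7b
8) 2764.977ms=30/7b +184.332ms=2/7b
9) 2949.309ms=32/7b +368.664ms=4/7b
10) 3317.972ms=36/7b +368.664ms=4/7b
11) 3686.636ms=40/7b +184.332ms=2/7b
Σ=6b of 6 (93bpm 2/4) — PASS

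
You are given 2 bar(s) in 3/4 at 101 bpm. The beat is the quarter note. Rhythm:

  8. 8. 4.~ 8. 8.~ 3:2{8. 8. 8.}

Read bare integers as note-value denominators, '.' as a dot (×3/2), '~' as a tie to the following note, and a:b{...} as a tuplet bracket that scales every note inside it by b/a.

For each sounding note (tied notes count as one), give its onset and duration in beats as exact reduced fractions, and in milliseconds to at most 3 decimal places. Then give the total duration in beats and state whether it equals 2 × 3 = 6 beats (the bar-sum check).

1) 0.0ms=0b +445.545ms=3/4b
2) 445.545ms=3/4b +445.545ms=3/4b
3) 891.089ms=3/2b +1336.634ms=9/4b
4) 2227.723ms=15/4b +742.574ms=5/4b
5) 2970.297ms=5b +297.03ms=1/2b
6) 3267.327ms=11/2b +297.03ms=1/2b
Σ=6b of 6 (101bpm 3/4) — PASS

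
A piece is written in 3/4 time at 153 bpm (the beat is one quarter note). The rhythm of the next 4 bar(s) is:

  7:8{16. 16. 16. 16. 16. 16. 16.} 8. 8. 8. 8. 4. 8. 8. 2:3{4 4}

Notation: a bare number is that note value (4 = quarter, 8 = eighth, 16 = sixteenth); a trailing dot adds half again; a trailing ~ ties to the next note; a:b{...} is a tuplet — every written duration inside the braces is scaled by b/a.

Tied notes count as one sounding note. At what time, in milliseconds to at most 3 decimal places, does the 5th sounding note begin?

note 5 onset = 12/7b = 672.269ms

1. 0.0ms @ 0 + 168.067ms (3/7)
2. 168.067ms @ 3/7 + 168.067ms (3/7)
3. 336.134ms @ 6/7 + 168.067ms (3/7)
4. 504.202ms @ 9/7 + 168.067ms (3/7)
5. 672.269ms @ 12/7 + 168.067ms (3/7)
6. 840.336ms @ 15/7 + 168.067ms (3/7)
7. 1008.403ms @ 18/7 + 168.067ms (3/7)
8. 1176.471ms @ 3 + 294.118ms (3/4)
9. 1470.588ms @ 15/4 + 294.118ms (3/4)
10. 1764.706ms @ 9/2 + 294.118ms (3/4)
11. 2058.824ms @ 21/4 + 294.118ms (3/4)
12. 2352.941ms @ 6 + 588.235ms (3/2)
13. 2941.176ms @ 15/2 + 294.118ms (3/4)
14. 3235.294ms @ 33/4 + 294.118ms (3/4)
15. 3529.412ms @ 9 + 588.235ms (3/2)
16. 4117.647ms @ 21/2 + 588.235ms (3/2)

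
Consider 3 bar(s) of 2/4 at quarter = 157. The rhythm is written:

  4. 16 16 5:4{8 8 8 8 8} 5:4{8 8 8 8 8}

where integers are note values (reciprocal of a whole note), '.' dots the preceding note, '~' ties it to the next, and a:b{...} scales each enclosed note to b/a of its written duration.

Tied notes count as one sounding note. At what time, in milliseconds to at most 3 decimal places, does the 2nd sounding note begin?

1. 0.0ms @ 0 + 573.248ms (3/2)
2. 573.248ms @ 3/2 + 95.541ms (1/4)
3. 668.79ms @ 7/4 + 95.541ms (1/4)
4. 764.331ms @ 2 + 152.866ms (2/5)
5. 917.197ms @ 12/5 + 152.866ms (2/5)
6. 1070.064ms @ 14/5 + 152.866ms (2/5)
7. 1222.93ms @ 16/5 + 152.866ms (2/5)
8. 1375.796ms @ 18/5 + 152.866ms (2/5)
9. 1528.662ms @ 4 + 152.866ms (2/5)
10. 1681.529ms @ 22/5 + 152.866ms (2/5)
11. 1834.395ms @ 24/5 + 152.866ms (2/5)
12. 1987.261ms @ 26/5 + 152.866ms (2/5)
13. 2140.127ms @ 28/5 + 152.866ms (2/5)

note 2 onset = 3/2b = 573.248ms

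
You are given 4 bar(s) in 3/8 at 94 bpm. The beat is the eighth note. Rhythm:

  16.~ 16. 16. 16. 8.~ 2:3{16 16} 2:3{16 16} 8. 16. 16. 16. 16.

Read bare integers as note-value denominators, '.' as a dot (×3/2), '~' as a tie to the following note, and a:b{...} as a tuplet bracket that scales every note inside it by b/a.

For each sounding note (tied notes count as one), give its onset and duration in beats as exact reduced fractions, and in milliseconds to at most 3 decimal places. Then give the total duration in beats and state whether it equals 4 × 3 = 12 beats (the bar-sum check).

1) 0.0ms=0b +957.447ms=3/2b
2) 957.447ms=3/2b +478.723ms=3/4b
3) 1436.17ms=9/4b +478.723ms=3/4b
4) 1914.894ms=3b +1436.17ms=9/4b
5) 3351.064ms=21/4b +478.723ms=3/4b
6) 3829.787ms=6b +478.723ms=3/4b
7) 4308.511ms=27/4b +478.723ms=3/4b
8) 4787.234ms=15/2b +957.447ms=3/2b
9) 5744.681ms=9b +478.723ms=3/4b
10) 6223.404ms=39/4b +478.723ms=3/4b
11) 6702.128ms=21/2b +478.723ms=3/4b
12) 7180.851ms=45/4b +478.723ms=3/4b
Σ=12b of 12 (94bpm 3/8) — PASS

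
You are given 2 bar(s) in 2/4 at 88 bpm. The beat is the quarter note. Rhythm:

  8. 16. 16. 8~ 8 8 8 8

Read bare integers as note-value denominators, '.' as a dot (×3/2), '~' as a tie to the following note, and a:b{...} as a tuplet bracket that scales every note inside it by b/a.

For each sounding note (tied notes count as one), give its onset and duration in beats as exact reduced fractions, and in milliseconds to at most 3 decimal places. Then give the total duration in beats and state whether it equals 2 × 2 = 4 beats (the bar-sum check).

1) 0.0ms=0b +511.364ms=3/4b
2) 511.364ms=3/4b +255.682ms=3/8b
3) 767.045ms=9/8b +255.682ms=3/8b
4) 1022.727ms=3/2b +681.818ms=1b
5) 1704.545ms=5/2b +340.909ms=1/2b
6) 2045.455ms=3b +340.909ms=1/2b
7) 2386.364ms=7/2b +340.909ms=1/2b
Σ=4b of 4 (88bpm 2/4) — PASS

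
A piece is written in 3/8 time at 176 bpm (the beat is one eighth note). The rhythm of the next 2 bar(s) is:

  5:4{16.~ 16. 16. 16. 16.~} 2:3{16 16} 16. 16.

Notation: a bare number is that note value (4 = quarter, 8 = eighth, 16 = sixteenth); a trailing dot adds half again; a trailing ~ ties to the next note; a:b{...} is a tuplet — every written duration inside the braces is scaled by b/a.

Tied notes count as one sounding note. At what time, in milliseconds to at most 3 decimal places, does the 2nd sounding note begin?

note 2 onset = 6/5b = 409.091ms

1. 0.0ms @ 0 + 409.091ms (6/5)
2. 409.091ms @ 6/5 + 204.545ms (3/5)
3. 613.636ms @ 9/5 + 204.545ms (3/5)
4. 818.182ms @ 12/5 + 460.227ms (27/20)
5. 1278.409ms @ 15/4 + 255.682ms (3/4)
6. 1534.091ms @ 9/2 + 255.682ms (3/4)
7. 1789.773ms @ 21/4 + 255.682ms (3/4)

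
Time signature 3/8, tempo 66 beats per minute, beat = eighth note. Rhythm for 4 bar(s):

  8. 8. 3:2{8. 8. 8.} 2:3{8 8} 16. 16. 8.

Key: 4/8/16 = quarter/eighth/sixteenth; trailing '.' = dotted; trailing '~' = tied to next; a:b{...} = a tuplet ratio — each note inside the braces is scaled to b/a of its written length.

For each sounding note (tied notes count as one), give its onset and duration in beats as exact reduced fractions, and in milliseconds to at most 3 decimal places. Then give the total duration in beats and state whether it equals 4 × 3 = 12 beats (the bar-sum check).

1) 0.0ms=0b +1363.636ms=3/2b
2) 1363.636ms=3/2b +1363.636ms=3/2b
3) 2727.273ms=3b +909.091ms=1b
4) 3636.364ms=4b +909.091ms=1b
5) 4545.455ms=5b +909.091ms=1b
6) 5454.545ms=6b +1363.636ms=3/2b
7) 6818.182ms=15/2b +1363.636ms=3/2b
8) 8181.818ms=9b +681.818ms=3/4b
9) 8863.636ms=39/4b +681.818ms=3/4b
10) 9545.455ms=21/2b +1363.636ms=3/2b
Σ=12b of 12 (66bpm 3/8) — PASS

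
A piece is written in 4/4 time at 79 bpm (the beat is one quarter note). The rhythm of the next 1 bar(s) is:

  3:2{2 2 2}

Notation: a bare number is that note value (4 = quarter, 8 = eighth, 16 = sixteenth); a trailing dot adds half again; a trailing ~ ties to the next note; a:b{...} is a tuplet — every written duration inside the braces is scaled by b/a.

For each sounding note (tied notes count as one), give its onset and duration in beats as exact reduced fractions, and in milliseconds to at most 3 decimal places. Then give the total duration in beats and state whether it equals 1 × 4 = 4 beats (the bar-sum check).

1) 0.0ms=0b +1012.658ms=4/3b
2) 1012.658ms=4/3b +1012.658ms=4/3b
3) 2025.316ms=8/3b +1012.658ms=4/3b
Σ=4b of 4 (79bpm 4/4) — PASS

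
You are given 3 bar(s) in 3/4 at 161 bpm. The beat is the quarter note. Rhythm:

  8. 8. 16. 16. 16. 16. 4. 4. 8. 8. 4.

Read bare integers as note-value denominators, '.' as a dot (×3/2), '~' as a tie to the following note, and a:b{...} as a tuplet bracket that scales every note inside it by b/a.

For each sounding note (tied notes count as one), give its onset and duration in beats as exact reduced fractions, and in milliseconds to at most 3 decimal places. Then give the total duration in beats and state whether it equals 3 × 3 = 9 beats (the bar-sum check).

1) 0.0ms=0b +279.503ms=3/4b
2) 279.503ms=3/4b +279.503ms=3/4b
3) 559.006ms=3/2b +139.752ms=3/8b
4) 698.758ms=15/8b +139.752ms=3/8b
5) 838.509ms=9/4b +139.752ms=3/8b
6) 978.261ms=21/8b +139.752ms=3/8b
7) 1118.012ms=3b +559.006ms=3/2b
8) 1677.019ms=9/2b +559.006ms=3/2b
9) 2236.025ms=6b +279.503ms=3/4b
10) 2515.528ms=27/4b +279.503ms=3/4b
11) 2795.031ms=15/2b +559.006ms=3/2b
Σ=9b of 9 (161bpm 3/4) — PASS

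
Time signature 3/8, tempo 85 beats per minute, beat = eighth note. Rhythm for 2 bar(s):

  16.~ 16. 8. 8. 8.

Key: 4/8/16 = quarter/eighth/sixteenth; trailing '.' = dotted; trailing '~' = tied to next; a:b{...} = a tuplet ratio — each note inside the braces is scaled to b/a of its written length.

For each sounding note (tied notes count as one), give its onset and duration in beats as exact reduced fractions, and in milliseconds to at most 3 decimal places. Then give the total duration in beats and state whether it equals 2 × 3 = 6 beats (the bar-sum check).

1) 0.0ms=0b +1058.824ms=3/2b
2) 1058.824ms=3/2b +1058.824ms=3/2b
3) 2117.647ms=3b +1058.824ms=3/2b
4) 3176.471ms=9/2b +1058.824ms=3/2b
Σ=6b of 6 (85bpm 3/8) — PASS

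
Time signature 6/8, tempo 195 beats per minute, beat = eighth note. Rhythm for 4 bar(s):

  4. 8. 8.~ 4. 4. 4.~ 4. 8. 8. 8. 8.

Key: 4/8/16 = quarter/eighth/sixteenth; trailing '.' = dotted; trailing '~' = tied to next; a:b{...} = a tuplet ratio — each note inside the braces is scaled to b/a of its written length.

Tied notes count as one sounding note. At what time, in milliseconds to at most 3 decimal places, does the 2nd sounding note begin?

1. 0.0ms @ 0 + 923.077ms (3)
2. 923.077ms @ 3 + 461.538ms (3/2)
3. 1384.615ms @ 9/2 + 1384.615ms (9/2)
4. 2769.231ms @ 9 + 923.077ms (3)
5. 3692.308ms @ 12 + 1846.154ms (6)
6. 5538.462ms @ 18 + 461.538ms (3/2)
7. 6000.0ms @ 39/2 + 461.538ms (3/2)
8. 6461.538ms @ 21 + 461.538ms (3/2)
9. 6923.077ms @ 45/2 + 461.538ms (3/2)

note 2 onset = 3b = 923.077ms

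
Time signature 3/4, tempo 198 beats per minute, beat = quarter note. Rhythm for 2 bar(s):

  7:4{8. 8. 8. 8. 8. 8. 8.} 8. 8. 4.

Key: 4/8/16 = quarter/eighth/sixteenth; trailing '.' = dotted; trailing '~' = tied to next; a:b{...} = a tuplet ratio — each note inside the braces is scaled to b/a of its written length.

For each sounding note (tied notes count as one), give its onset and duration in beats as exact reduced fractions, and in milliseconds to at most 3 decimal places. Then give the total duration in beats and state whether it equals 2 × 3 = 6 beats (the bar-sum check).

1) 0.0ms=0b +129.87ms=3/7b
2) 129.87ms=3/7b +129.87ms=3/7b
3) 259.74ms=6/7b +129.87ms=3/7b
4) 389.61ms=9/7b +129.87ms=3/7b
5) 519.481ms=12/7b +129.87ms=3/7b
6) 649.351ms=15/7b +129.87ms=3/7b
7) 779.221ms=18/7b +129.87ms=3/7b
8) 909.091ms=3b +227.273ms=3/4b
9) 1136.364ms=15/4b +227.273ms=3/4b
10) 1363.636ms=9/2b +454.545ms=3/2b
Σ=6b of 6 (198bpm 3/4) — PASS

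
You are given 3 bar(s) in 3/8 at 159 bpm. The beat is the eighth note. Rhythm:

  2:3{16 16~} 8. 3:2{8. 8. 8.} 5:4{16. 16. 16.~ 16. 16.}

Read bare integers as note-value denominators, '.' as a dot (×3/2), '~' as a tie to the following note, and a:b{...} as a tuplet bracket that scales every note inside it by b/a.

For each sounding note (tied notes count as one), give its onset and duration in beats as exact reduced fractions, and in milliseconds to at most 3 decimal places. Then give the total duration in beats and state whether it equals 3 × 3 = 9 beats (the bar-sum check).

1) 0.0ms=0b +283.019ms=3/4b
2) 283.019ms=3/4b +849.057ms=9/4b
3) 1132.075ms=3b +377.358ms=1b
4) 1509.434ms=4b +377.358ms=1b
5) 1886.792ms=5b +377.358ms=1b
6) 2264.151ms=6b +226.415ms=3/5b
7) 2490.566ms=33/5b +226.415ms=3/5b
8) 2716.981ms=36/5b +452.83ms=6/5b
9) 3169.811ms=42/5b +226.415ms=3/5b
Σ=9b of 9 (159bpm 3/8) — PASS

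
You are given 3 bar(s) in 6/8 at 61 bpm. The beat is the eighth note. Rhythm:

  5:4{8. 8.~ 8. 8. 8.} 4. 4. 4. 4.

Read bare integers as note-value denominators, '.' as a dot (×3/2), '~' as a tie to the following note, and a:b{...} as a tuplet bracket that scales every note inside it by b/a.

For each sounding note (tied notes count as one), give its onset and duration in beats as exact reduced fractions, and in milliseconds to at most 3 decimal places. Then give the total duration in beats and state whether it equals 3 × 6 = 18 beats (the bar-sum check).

1) 0.0ms=0b +1180.328ms=6/5b
2) 1180.328ms=6/5b +2360.656ms=12/5b
3) 3540.984ms=18/5b +1180.328ms=6/5b
4) 4721.311ms=24/5b +1180.328ms=6/5b
5) 5901.639ms=6b +2950.82ms=3b
6) 8852.459ms=9b +2950.82ms=3b
7) 11803.279ms=12b +2950.82ms=3b
8) 14754.098ms=15b +2950.82ms=3b
Σ=18b of 18 (61bpm 6/8) — PASS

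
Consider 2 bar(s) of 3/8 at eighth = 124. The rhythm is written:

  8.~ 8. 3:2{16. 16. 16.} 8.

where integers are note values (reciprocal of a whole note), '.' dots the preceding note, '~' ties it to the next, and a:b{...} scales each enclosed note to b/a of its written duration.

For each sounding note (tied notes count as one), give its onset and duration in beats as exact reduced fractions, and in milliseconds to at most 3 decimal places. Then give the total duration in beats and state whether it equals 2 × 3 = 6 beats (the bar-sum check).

1) 0.0ms=0b +1451.613ms=3b
2) 1451.613ms=3b +241.935ms=1/2b
3) 1693.548ms=7/2b +241.935ms=1/2b
4) 1935.484ms=4b +241.935ms=1/2b
5) 2177.419ms=9/2b +725.806ms=3/2b
Σ=6b of 6 (124bpm 3/8) — PASS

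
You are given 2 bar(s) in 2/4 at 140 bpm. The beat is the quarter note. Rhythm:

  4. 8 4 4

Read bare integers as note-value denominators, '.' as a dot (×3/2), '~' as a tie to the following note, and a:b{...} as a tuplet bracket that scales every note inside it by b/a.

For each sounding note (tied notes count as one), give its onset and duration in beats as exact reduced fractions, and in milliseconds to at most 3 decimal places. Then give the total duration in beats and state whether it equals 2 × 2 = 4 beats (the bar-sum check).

1) 0.0ms=0b +642.857ms=3/2b
2) 642.857ms=3/2b +214.286ms=1/2b
3) 857.143ms=2b +428.571ms=1b
4) 1285.714ms=3b +428.571ms=1b
Σ=4b of 4 (140bpm 2/4) — PASS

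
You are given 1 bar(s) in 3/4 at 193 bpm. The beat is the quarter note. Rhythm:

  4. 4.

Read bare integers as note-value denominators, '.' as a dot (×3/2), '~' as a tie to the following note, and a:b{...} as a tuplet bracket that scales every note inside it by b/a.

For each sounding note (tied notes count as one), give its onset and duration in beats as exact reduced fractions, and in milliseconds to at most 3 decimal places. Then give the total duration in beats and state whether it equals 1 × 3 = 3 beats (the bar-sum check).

1) 0.0ms=0b +466.321ms=3/2b
2) 466.321ms=3/2b +466.321ms=3/2b
Σ=3b of 3 (193bpm 3/4) — PASS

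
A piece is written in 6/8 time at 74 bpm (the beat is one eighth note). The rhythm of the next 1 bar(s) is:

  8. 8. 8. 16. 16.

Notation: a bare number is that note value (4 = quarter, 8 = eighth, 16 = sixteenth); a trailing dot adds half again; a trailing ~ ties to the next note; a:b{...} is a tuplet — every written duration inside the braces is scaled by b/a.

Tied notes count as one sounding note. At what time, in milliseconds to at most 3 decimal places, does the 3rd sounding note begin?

note 3 onset = 3b = 2432.432ms

1. 0.0ms @ 0 + 1216.216ms (3/2)
2. 1216.216ms @ 3/2 + 1216.216ms (3/2)
3. 2432.432ms @ 3 + 1216.216ms (3/2)
4. 3648.649ms @ 9/2 + 608.108ms (3/4)
5. 4256.757ms @ 21/4 + 608.108ms (3/4)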